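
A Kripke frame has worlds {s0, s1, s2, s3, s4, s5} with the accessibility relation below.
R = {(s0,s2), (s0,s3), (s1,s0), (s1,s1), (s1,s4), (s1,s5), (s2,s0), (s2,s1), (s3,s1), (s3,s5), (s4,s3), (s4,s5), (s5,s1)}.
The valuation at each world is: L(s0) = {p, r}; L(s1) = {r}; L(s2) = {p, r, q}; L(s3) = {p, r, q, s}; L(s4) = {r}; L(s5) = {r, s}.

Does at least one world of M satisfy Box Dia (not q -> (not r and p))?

Let φ = Box Dia (not q -> (not r and p)). Evaluate φ at each world:
  s0 (successors {s2, s3}): φ is false.
  s1 (successors {s0, s1, s4, s5}): φ is false.
  s2 (successors {s0, s1}): φ is false.
  s3 (successors {s1, s5}): φ is false.
  s4 (successors {s3, s5}): φ is false.
  s5 (successors {s1}): φ is false.
For instance, at s2:
  At s2: Box Dia (not q -> (not r and p)) requires Dia (not q -> (not r and p)) at every successor {s0, s1}.
    Dia (not q -> (not r and p)) fails at s1, so Box Dia (not q -> (not r and p)) is false at s2.
      At s1: Dia (not q -> (not r and p)) requires not q -> (not r and p) at some successor in {s0, s1, s4, s5}.
        At s0: not q -> (not r and p) is false.
        At s1: not q -> (not r and p) is false.
        At s4: not q -> (not r and p) is false.
        At s5: not q -> (not r and p) is false.
      So Dia (not q -> (not r and p)) is false at s1.

No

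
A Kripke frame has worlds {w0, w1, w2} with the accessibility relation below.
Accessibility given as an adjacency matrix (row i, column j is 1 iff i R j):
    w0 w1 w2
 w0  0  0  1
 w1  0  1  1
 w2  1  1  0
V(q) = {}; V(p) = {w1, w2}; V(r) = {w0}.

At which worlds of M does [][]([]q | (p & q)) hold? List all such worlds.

Let φ = [][]([]q | (p & q)). Evaluate φ at each world:
  w0 (successors {w2}): φ is false.
  w1 (successors {w1, w2}): φ is false.
  w2 (successors {w0, w1}): φ is false.
For instance, at w1:
  At w1: [][]([]q | (p & q)) requires []([]q | (p & q)) at every successor {w1, w2}.
    []([]q | (p & q)) fails at w1, so [][]([]q | (p & q)) is false at w1.
      At w1: []([]q | (p & q)) requires []q | (p & q) at every successor {w1, w2}.
        []q | (p & q) fails at w1, so []([]q | (p & q)) is false at w1.
Satisfying worlds: none.

none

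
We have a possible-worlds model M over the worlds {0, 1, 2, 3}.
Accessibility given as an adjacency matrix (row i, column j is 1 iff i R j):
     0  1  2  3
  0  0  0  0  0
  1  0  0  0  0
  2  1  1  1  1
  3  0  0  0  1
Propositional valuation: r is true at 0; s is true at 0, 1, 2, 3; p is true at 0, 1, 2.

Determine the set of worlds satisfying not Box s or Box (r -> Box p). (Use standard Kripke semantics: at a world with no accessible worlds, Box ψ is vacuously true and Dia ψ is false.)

0, 1, 2, 3

Let φ = not Box s or Box (r -> Box p). Evaluate φ at each world:
  0 (successors ∅): φ is true.
  1 (successors ∅): φ is true.
  2 (successors {0, 1, 2, 3}): φ is true.
  3 (successors {3}): φ is true.
For instance, at 2:
  At 2: not Box s is false, Box (r -> Box p) is true, so not Box s or Box (r -> Box p) is true.
    At 2: Box s is true, so not Box s is false.
      At 2: Box s requires s at every successor {0, 1, 2, 3}.
        At 0: s is true.
        At 1: s is true.
        At 2: s is true.
        At 3: s is true.
      So Box s is true at 2.
    At 2: Box (r -> Box p) requires r -> Box p at every successor {0, 1, 2, 3}.
      At 0: r -> Box p is true.
      At 1: r -> Box p is true.
      At 2: r -> Box p is true.
      At 3: r -> Box p is true.
    So Box (r -> Box p) is true at 2.
Satisfying worlds: {0, 1, 2, 3}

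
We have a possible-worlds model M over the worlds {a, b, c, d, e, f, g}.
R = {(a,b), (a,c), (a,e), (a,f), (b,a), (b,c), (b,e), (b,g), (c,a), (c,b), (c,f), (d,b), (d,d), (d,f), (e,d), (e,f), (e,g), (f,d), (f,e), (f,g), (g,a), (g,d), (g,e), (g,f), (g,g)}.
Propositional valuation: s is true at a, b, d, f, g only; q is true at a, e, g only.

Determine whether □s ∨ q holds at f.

No

At f: □s is false, q is false, so □s ∨ q is false.
  At f: □s requires s at every successor {d, e, g}.
    s fails at e, so □s is false at f.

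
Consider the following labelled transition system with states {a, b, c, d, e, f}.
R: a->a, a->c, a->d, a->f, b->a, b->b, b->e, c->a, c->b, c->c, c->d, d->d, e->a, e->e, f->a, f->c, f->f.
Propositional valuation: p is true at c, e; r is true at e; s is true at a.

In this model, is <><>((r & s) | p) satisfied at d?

No

At d: <><>((r & s) | p) requires <>((r & s) | p) at some successor in {d}.
  At d: <>((r & s) | p) is false.
So <><>((r & s) | p) is false at d.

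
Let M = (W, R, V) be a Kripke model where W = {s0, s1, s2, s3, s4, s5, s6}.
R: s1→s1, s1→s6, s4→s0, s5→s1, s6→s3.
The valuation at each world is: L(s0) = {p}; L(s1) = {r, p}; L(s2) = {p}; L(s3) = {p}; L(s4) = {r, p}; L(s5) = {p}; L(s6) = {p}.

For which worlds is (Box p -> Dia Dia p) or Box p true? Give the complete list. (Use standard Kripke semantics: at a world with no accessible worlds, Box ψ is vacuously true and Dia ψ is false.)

s0, s1, s2, s3, s4, s5, s6

Let φ = (Box p -> Dia Dia p) or Box p. Evaluate φ at each world:
  s0 (successors ∅): φ is true.
  s1 (successors {s1, s6}): φ is true.
  s2 (successors ∅): φ is true.
  s3 (successors ∅): φ is true.
  s4 (successors {s0}): φ is true.
  s5 (successors {s1}): φ is true.
  s6 (successors {s3}): φ is true.
For instance, at s4:
  At s4: Box p -> Dia Dia p is false, Box p is true, so (Box p -> Dia Dia p) or Box p is true.
    At s4: Box p is true, Dia Dia p is false, so Box p -> Dia Dia p is false.
      At s4: Box p requires p at every successor {s0}.
        At s0: p is true.
      So Box p is true at s4.
      At s4: Dia Dia p requires Dia p at some successor in {s0}.
        At s0: Dia p is false.
      So Dia Dia p is false at s4.
    At s4: Box p requires p at every successor {s0}.
      At s0: p is true.
    So Box p is true at s4.
Satisfying worlds: {s0, s1, s2, s3, s4, s5, s6}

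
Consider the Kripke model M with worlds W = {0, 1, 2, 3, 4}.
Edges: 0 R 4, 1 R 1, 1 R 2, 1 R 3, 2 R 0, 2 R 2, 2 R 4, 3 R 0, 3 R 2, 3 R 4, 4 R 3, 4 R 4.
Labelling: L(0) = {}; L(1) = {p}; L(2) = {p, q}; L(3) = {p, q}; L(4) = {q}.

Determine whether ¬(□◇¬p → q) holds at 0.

At 0: □◇¬p → q is false, so ¬(□◇¬p → q) is true.
  At 0: □◇¬p is true, q is false, so □◇¬p → q is false.
    At 0: □◇¬p requires ◇¬p at every successor {4}.
      At 4: ◇¬p is true.
    So □◇¬p is true at 0.

Yes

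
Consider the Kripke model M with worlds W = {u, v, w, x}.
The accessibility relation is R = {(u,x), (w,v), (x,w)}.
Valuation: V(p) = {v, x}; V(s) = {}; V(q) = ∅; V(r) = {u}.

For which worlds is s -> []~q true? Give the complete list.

Let φ = s -> []~q. Evaluate φ at each world:
  u (successors {x}): φ is true.
  v (successors ∅): φ is true.
  w (successors {v}): φ is true.
  x (successors {w}): φ is true.
For instance, at w:
  At w: s is false, []~q is true, so s -> []~q is true.
    At w: []~q requires ~q at every successor {v}.
      At v: ~q is true.
    So []~q is true at w.
Satisfying worlds: {u, v, w, x}

u, v, w, x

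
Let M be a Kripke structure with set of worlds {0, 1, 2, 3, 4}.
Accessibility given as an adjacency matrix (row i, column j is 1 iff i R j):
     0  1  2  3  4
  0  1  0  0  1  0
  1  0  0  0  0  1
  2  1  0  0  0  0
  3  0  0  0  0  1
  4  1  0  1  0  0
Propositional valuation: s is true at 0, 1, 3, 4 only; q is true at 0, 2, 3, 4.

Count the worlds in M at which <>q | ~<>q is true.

Let φ = <>q | ~<>q. Evaluate φ at each world:
  0 (successors {0, 3}): φ is true.
  1 (successors {4}): φ is true.
  2 (successors {0}): φ is true.
  3 (successors {4}): φ is true.
  4 (successors {0, 2}): φ is true.
For instance, at 2:
  At 2: <>q is true, ~<>q is false, so <>q | ~<>q is true.
    At 2: <>q requires q at some successor in {0}.
      q holds at 0, so <>q is true at 2.
    At 2: <>q is true, so ~<>q is false.
      At 2: <>q requires q at some successor in {0}.
        q holds at 0, so <>q is true at 2.
Satisfying worlds: {0, 1, 2, 3, 4}

5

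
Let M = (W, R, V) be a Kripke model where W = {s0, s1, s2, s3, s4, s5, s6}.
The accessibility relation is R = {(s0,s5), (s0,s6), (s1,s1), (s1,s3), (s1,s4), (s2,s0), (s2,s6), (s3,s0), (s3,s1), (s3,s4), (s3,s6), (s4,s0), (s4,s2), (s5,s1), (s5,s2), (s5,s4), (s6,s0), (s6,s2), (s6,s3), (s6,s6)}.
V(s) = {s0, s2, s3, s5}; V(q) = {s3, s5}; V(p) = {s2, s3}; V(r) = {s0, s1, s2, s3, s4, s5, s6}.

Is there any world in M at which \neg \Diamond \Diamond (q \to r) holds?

No

Recall that \Diamond ψ holds at a world iff ψ holds at some accessible world.
Let φ = \neg \Diamond \Diamond (q \to r). Evaluate φ at each world:
  s0 (successors {s5, s6}): φ is false.
  s1 (successors {s1, s3, s4}): φ is false.
  s2 (successors {s0, s6}): φ is false.
  s3 (successors {s0, s1, s4, s6}): φ is false.
  s4 (successors {s0, s2}): φ is false.
  s5 (successors {s1, s2, s4}): φ is false.
  s6 (successors {s0, s2, s3, s6}): φ is false.
For instance, at s5:
  At s5: \Diamond \Diamond (q \to r) is true, so \neg \Diamond \Diamond (q \to r) is false.
    At s5: \Diamond \Diamond (q \to r) requires \Diamond (q \to r) at some successor in {s1, s2, s4}.
      \Diamond (q \to r) holds at s1, so \Diamond \Diamond (q \to r) is true at s5.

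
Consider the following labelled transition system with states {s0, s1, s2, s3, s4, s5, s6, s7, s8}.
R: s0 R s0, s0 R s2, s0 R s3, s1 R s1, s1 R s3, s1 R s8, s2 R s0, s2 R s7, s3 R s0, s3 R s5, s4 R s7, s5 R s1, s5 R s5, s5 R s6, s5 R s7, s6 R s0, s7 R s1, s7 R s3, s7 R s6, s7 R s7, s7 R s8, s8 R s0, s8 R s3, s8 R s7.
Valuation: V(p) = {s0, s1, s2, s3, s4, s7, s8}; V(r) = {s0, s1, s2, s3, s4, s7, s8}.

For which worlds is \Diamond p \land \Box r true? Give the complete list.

s0, s1, s2, s4, s6, s8

Recall that \Box ψ holds at a world iff ψ holds at every accessible world, and \Diamond ψ holds iff ψ holds at some accessible world.
Let φ = \Diamond p \land \Box r. Evaluate φ at each world:
  s0 (successors {s0, s2, s3}): φ is true.
  s1 (successors {s1, s3, s8}): φ is true.
  s2 (successors {s0, s7}): φ is true.
  s3 (successors {s0, s5}): φ is false.
  s4 (successors {s7}): φ is true.
  s5 (successors {s1, s5, s6, s7}): φ is false.
  s6 (successors {s0}): φ is true.
  s7 (successors {s1, s3, s6, s7, s8}): φ is false.
  s8 (successors {s0, s3, s7}): φ is true.
For instance, at s8:
  At s8: \Diamond p is true, \Box r is true, so \Diamond p \land \Box r is true.
    At s8: \Diamond p requires p at some successor in {s0, s3, s7}.
      p holds at s0, so \Diamond p is true at s8.
    At s8: \Box r requires r at every successor {s0, s3, s7}.
      At s0: r is true.
      At s3: r is true.
      At s7: r is true.
    So \Box r is true at s8.
Satisfying worlds: {s0, s1, s2, s4, s6, s8}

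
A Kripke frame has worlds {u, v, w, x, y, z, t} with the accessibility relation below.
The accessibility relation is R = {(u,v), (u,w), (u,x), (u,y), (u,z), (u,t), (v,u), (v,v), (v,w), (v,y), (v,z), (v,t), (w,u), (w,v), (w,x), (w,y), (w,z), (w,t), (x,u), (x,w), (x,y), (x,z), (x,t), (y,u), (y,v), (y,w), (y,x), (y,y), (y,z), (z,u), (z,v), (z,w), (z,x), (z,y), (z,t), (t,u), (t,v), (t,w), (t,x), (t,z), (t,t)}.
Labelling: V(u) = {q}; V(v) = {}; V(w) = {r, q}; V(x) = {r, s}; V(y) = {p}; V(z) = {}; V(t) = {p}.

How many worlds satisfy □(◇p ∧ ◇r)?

Let φ = □(◇p ∧ ◇r). Evaluate φ at each world:
  u (successors {v, w, x, y, z, t}): φ is true.
  v (successors {u, v, w, y, z, t}): φ is true.
  w (successors {u, v, x, y, z, t}): φ is true.
  x (successors {u, w, y, z, t}): φ is true.
  y (successors {u, v, w, x, y, z}): φ is true.
  z (successors {u, v, w, x, y, t}): φ is true.
  t (successors {u, v, w, x, z, t}): φ is true.
For instance, at x:
  At x: □(◇p ∧ ◇r) requires ◇p ∧ ◇r at every successor {u, w, y, z, t}.
    At u: ◇p ∧ ◇r is true.
    At w: ◇p ∧ ◇r is true.
    At y: ◇p ∧ ◇r is true.
    At z: ◇p ∧ ◇r is true.
    At t: ◇p ∧ ◇r is true.
  So □(◇p ∧ ◇r) is true at x.
Satisfying worlds: {u, v, w, x, y, z, t}

7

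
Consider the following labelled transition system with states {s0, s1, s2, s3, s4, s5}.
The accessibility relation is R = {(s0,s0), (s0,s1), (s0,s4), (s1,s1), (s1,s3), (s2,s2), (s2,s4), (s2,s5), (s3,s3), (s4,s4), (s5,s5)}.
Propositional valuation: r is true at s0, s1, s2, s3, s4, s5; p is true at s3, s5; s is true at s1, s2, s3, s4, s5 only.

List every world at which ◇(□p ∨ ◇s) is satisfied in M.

Let φ = ◇(□p ∨ ◇s). Evaluate φ at each world:
  s0 (successors {s0, s1, s4}): φ is true.
  s1 (successors {s1, s3}): φ is true.
  s2 (successors {s2, s4, s5}): φ is true.
  s3 (successors {s3}): φ is true.
  s4 (successors {s4}): φ is true.
  s5 (successors {s5}): φ is true.
For instance, at s1:
  At s1: ◇(□p ∨ ◇s) requires □p ∨ ◇s at some successor in {s1, s3}.
    □p ∨ ◇s holds at s1, so ◇(□p ∨ ◇s) is true at s1.
      At s1: □p is false, ◇s is true, so □p ∨ ◇s is true.
Satisfying worlds: {s0, s1, s2, s3, s4, s5}

s0, s1, s2, s3, s4, s5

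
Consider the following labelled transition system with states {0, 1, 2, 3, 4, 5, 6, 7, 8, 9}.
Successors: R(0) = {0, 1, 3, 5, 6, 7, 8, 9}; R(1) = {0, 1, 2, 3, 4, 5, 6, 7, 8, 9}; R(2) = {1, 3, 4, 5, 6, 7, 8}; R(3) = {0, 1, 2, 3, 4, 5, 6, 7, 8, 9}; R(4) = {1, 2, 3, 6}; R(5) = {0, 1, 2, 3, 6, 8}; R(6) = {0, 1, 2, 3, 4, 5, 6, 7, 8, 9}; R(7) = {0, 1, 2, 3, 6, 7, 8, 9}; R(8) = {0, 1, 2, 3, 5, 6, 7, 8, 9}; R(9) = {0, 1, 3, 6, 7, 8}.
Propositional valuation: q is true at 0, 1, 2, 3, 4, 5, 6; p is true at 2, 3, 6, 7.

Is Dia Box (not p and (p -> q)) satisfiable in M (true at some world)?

Let φ = Dia Box (not p and (p -> q)). Evaluate φ at each world:
  0 (successors {0, 1, 3, 5, 6, 7, 8, 9}): φ is false.
  1 (successors {0, 1, 2, 3, 4, 5, 6, 7, 8, 9}): φ is false.
  2 (successors {1, 3, 4, 5, 6, 7, 8}): φ is false.
  3 (successors {0, 1, 2, 3, 4, 5, 6, 7, 8, 9}): φ is false.
  4 (successors {1, 2, 3, 6}): φ is false.
  5 (successors {0, 1, 2, 3, 6, 8}): φ is false.
  6 (successors {0, 1, 2, 3, 4, 5, 6, 7, 8, 9}): φ is false.
  7 (successors {0, 1, 2, 3, 6, 7, 8, 9}): φ is false.
  8 (successors {0, 1, 2, 3, 5, 6, 7, 8, 9}): φ is false.
  9 (successors {0, 1, 3, 6, 7, 8}): φ is false.
For instance, at 3:
  At 3: Dia Box (not p and (p -> q)) requires Box (not p and (p -> q)) at some successor in {0, 1, 2, 3, 4, 5, 6, 7, 8, 9}.
    At 0: Box (not p and (p -> q)) is false.
    At 1: Box (not p and (p -> q)) is false.
    At 2: Box (not p and (p -> q)) is false.
    At 3: Box (not p and (p -> q)) is false.
    At 4: Box (not p and (p -> q)) is false.
    At 5: Box (not p and (p -> q)) is false.
    At 6: Box (not p and (p -> q)) is false.
    At 7: Box (not p and (p -> q)) is false.
    At 8: Box (not p and (p -> q)) is false.
    At 9: Box (not p and (p -> q)) is false.
  So Dia Box (not p and (p -> q)) is false at 3.

No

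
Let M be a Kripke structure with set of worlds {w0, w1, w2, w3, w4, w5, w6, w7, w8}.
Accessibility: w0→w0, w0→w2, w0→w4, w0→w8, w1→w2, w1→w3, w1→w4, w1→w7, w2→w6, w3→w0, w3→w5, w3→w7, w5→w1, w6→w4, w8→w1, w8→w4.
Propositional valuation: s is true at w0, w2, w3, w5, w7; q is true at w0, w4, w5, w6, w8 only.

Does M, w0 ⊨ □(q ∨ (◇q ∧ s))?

Yes

At w0: □(q ∨ (◇q ∧ s)) requires q ∨ (◇q ∧ s) at every successor {w0, w2, w4, w8}.
  At w0: q ∨ (◇q ∧ s) is true.
  At w2: q ∨ (◇q ∧ s) is true.
  At w4: q ∨ (◇q ∧ s) is true.
  At w8: q ∨ (◇q ∧ s) is true.
So □(q ∨ (◇q ∧ s)) is true at w0.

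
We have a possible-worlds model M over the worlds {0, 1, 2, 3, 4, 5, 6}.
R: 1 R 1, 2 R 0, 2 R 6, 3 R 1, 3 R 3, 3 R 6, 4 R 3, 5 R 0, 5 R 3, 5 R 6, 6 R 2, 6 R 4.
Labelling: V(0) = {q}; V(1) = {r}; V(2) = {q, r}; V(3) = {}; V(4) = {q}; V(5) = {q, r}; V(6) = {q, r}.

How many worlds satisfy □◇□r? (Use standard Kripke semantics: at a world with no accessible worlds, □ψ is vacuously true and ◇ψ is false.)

Let φ = □◇□r. Evaluate φ at each world:
  0 (successors ∅): φ is true.
  1 (successors {1}): φ is true.
  2 (successors {0, 6}): φ is false.
  3 (successors {1, 3, 6}): φ is false.
  4 (successors {3}): φ is true.
  5 (successors {0, 3, 6}): φ is false.
  6 (successors {2, 4}): φ is false.
For instance, at 3:
  At 3: □◇□r requires ◇□r at every successor {1, 3, 6}.
    ◇□r fails at 6, so □◇□r is false at 3.
      At 6: ◇□r requires □r at some successor in {2, 4}.
        At 2: □r is false.
        At 4: □r is false.
      So ◇□r is false at 6.
Satisfying worlds: {0, 1, 4}

3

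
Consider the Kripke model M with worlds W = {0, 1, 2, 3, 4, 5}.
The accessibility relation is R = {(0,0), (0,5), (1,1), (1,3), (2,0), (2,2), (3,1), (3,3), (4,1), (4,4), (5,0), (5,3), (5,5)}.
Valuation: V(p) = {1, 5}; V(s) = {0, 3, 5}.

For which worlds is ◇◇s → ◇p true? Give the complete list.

0, 1, 3, 4, 5

Let φ = ◇◇s → ◇p. Evaluate φ at each world:
  0 (successors {0, 5}): φ is true.
  1 (successors {1, 3}): φ is true.
  2 (successors {0, 2}): φ is false.
  3 (successors {1, 3}): φ is true.
  4 (successors {1, 4}): φ is true.
  5 (successors {0, 3, 5}): φ is true.
For instance, at 5:
  At 5: ◇◇s is true, ◇p is true, so ◇◇s → ◇p is true.
    At 5: ◇◇s requires ◇s at some successor in {0, 3, 5}.
      ◇s holds at 0, so ◇◇s is true at 5.
    At 5: ◇p requires p at some successor in {0, 3, 5}.
      p holds at 5, so ◇p is true at 5.
Satisfying worlds: {0, 1, 3, 4, 5}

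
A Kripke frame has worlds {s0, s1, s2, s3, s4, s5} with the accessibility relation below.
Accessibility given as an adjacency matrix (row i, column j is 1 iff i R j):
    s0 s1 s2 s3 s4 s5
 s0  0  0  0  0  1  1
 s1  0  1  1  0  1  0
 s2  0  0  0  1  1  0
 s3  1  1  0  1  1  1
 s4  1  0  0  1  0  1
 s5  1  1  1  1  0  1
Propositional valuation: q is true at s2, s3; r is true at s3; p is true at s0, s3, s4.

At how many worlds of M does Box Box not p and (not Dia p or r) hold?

0

Let φ = Box Box not p and (not Dia p or r). Evaluate φ at each world:
  s0 (successors {s4, s5}): φ is false.
  s1 (successors {s1, s2, s4}): φ is false.
  s2 (successors {s3, s4}): φ is false.
  s3 (successors {s0, s1, s3, s4, s5}): φ is false.
  s4 (successors {s0, s3, s5}): φ is false.
  s5 (successors {s0, s1, s2, s3, s5}): φ is false.
For instance, at s4:
  At s4: Box Box not p is false, not Dia p or r is false, so Box Box not p and (not Dia p or r) is false.
    At s4: Box Box not p requires Box not p at every successor {s0, s3, s5}.
      Box not p fails at s0, so Box Box not p is false at s4.
    At s4: not Dia p is false, r is false, so not Dia p or r is false.
      At s4: Dia p is true, so not Dia p is false.
Satisfying worlds: none.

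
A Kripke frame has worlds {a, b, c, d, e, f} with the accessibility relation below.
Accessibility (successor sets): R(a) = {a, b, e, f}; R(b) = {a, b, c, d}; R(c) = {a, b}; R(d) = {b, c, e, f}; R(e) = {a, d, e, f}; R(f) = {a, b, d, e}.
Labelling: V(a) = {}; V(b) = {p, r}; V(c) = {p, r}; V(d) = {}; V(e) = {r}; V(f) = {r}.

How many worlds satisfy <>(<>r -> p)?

5

Recall that <>ψ holds at a world iff ψ holds at some accessible world.
Let φ = <>(<>r -> p). Evaluate φ at each world:
  a (successors {a, b, e, f}): φ is true.
  b (successors {a, b, c, d}): φ is true.
  c (successors {a, b}): φ is true.
  d (successors {b, c, e, f}): φ is true.
  e (successors {a, d, e, f}): φ is false.
  f (successors {a, b, d, e}): φ is true.
For instance, at b:
  At b: <>(<>r -> p) requires <>r -> p at some successor in {a, b, c, d}.
    <>r -> p holds at b, so <>(<>r -> p) is true at b.
      At b: <>r is true, p is true, so <>r -> p is true.
Satisfying worlds: {a, b, c, d, f}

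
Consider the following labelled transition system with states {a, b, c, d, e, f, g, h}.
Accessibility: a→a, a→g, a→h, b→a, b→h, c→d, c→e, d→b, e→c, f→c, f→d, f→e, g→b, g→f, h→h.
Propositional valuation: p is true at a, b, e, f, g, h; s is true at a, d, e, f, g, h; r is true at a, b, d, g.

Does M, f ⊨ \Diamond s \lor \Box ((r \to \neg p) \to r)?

Yes

Recall that \Box ψ holds at a world iff ψ holds at every accessible world, and \Diamond ψ holds iff ψ holds at some accessible world.
At f: \Diamond s is true, \Box ((r \to \neg p) \to r) is false, so \Diamond s \lor \Box ((r \to \neg p) \to r) is true.
  At f: \Diamond s requires s at some successor in {c, d, e}.
    s holds at d, so \Diamond s is true at f.
  At f: \Box ((r \to \neg p) \to r) requires (r \to \neg p) \to r at every successor {c, d, e}.
    (r \to \neg p) \to r fails at c, so \Box ((r \to \neg p) \to r) is false at f.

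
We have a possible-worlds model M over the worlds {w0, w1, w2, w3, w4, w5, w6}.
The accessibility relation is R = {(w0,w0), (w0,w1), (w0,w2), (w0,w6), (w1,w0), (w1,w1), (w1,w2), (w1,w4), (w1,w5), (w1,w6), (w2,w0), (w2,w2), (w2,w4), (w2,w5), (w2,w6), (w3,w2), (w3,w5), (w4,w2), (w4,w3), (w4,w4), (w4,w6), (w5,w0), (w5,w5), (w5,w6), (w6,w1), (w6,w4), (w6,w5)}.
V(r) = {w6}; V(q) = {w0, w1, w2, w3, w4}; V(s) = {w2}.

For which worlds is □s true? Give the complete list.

Let φ = □s. Evaluate φ at each world:
  w0 (successors {w0, w1, w2, w6}): φ is false.
  w1 (successors {w0, w1, w2, w4, w5, w6}): φ is false.
  w2 (successors {w0, w2, w4, w5, w6}): φ is false.
  w3 (successors {w2, w5}): φ is false.
  w4 (successors {w2, w3, w4, w6}): φ is false.
  w5 (successors {w0, w5, w6}): φ is false.
  w6 (successors {w1, w4, w5}): φ is false.
For instance, at w4:
  At w4: □s requires s at every successor {w2, w3, w4, w6}.
    s fails at w3, so □s is false at w4.
Satisfying worlds: none.

none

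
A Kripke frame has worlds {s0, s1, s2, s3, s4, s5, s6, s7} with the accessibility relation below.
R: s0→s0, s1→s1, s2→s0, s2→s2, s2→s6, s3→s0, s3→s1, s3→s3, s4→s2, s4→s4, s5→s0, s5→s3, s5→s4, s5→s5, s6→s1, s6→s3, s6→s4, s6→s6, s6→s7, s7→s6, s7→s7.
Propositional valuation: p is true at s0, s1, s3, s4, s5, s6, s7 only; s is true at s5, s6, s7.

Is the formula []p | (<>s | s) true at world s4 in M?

No

At s4: []p is false, <>s | s is false, so []p | (<>s | s) is false.
  At s4: []p requires p at every successor {s2, s4}.
    p fails at s2, so []p is false at s4.
  At s4: <>s is false, s is false, so <>s | s is false.
    At s4: <>s requires s at some successor in {s2, s4}.
      At s2: s is false.
      At s4: s is false.
    So <>s is false at s4.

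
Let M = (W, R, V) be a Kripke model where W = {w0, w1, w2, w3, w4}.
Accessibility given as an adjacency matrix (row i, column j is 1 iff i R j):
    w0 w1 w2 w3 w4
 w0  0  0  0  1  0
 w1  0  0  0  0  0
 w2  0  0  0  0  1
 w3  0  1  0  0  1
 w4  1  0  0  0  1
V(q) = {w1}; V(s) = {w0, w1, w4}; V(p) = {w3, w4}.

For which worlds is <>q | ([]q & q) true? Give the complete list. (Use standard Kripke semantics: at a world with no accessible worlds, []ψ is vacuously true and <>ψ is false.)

Let φ = <>q | ([]q & q). Evaluate φ at each world:
  w0 (successors {w3}): φ is false.
  w1 (successors ∅): φ is true.
  w2 (successors {w4}): φ is false.
  w3 (successors {w1, w4}): φ is true.
  w4 (successors {w0, w4}): φ is false.
For instance, at w4:
  At w4: <>q is false, []q & q is false, so <>q | ([]q & q) is false.
    At w4: <>q requires q at some successor in {w0, w4}.
      At w0: q is false.
      At w4: q is false.
    So <>q is false at w4.
    At w4: []q is false, q is false, so []q & q is false.
      At w4: []q requires q at every successor {w0, w4}.
        q fails at w0, so []q is false at w4.
Satisfying worlds: {w1, w3}

w1, w3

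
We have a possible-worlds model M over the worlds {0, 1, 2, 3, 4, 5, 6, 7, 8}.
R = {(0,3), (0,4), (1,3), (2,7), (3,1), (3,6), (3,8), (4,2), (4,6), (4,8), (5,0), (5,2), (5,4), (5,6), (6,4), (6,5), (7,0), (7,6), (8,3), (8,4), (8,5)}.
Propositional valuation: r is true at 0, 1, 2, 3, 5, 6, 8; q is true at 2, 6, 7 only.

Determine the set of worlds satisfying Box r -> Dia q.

Let φ = Box r -> Dia q. Evaluate φ at each world:
  0 (successors {3, 4}): φ is true.
  1 (successors {3}): φ is false.
  2 (successors {7}): φ is true.
  3 (successors {1, 6, 8}): φ is true.
  4 (successors {2, 6, 8}): φ is true.
  5 (successors {0, 2, 4, 6}): φ is true.
  6 (successors {4, 5}): φ is true.
  7 (successors {0, 6}): φ is true.
  8 (successors {3, 4, 5}): φ is true.
For instance, at 5:
  At 5: Box r is false, Dia q is true, so Box r -> Dia q is true.
    At 5: Box r requires r at every successor {0, 2, 4, 6}.
      r fails at 4, so Box r is false at 5.
    At 5: Dia q requires q at some successor in {0, 2, 4, 6}.
      q holds at 2, so Dia q is true at 5.
Satisfying worlds: {0, 2, 3, 4, 5, 6, 7, 8}

0, 2, 3, 4, 5, 6, 7, 8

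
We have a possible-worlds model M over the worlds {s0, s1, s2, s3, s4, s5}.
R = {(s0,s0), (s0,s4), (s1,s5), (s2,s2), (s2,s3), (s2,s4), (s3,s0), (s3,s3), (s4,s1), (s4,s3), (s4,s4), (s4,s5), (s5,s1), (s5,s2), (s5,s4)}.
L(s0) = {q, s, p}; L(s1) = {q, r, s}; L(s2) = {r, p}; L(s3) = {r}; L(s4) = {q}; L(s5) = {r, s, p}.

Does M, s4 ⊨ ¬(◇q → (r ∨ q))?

No

At s4: ◇q → (r ∨ q) is true, so ¬(◇q → (r ∨ q)) is false.
  At s4: ◇q is true, r ∨ q is true, so ◇q → (r ∨ q) is true.
    At s4: ◇q requires q at some successor in {s1, s3, s4, s5}.
      q holds at s1, so ◇q is true at s4.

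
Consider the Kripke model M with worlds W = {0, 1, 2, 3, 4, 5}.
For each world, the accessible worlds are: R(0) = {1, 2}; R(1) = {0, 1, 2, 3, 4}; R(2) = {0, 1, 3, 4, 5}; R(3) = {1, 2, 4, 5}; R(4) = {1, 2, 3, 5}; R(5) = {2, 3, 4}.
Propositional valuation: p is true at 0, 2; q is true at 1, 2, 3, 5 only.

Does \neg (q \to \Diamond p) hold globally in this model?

Let φ = \neg (q \to \Diamond p). Evaluate φ at each world:
  0 (successors {1, 2}): φ is false.
  1 (successors {0, 1, 2, 3, 4}): φ is false.
  2 (successors {0, 1, 3, 4, 5}): φ is false.
  3 (successors {1, 2, 4, 5}): φ is false.
  4 (successors {1, 2, 3, 5}): φ is false.
  5 (successors {2, 3, 4}): φ is false.
Detail at 0 (counterexample):
  At 0: q \to \Diamond p is true, so \neg (q \to \Diamond p) is false.
    At 0: q is false, \Diamond p is true, so q \to \Diamond p is true.
      At 0: \Diamond p requires p at some successor in {1, 2}.
        p holds at 2, so \Diamond p is true at 0.

No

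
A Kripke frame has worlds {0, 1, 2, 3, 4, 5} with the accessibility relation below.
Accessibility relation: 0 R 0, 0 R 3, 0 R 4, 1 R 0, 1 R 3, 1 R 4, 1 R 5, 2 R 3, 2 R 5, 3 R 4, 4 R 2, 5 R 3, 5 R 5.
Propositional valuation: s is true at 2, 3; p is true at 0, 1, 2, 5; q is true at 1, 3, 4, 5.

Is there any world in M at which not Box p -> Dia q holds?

Yes

Let φ = not Box p -> Dia q. Evaluate φ at each world:
  0 (successors {0, 3, 4}): φ is true.
  1 (successors {0, 3, 4, 5}): φ is true.
  2 (successors {3, 5}): φ is true.
  3 (successors {4}): φ is true.
  4 (successors {2}): φ is true.
  5 (successors {3, 5}): φ is true.
Detail at 0 (witness):
  At 0: not Box p is true, Dia q is true, so not Box p -> Dia q is true.
    At 0: Box p is false, so not Box p is true.
      At 0: Box p requires p at every successor {0, 3, 4}.
        p fails at 3, so Box p is false at 0.
    At 0: Dia q requires q at some successor in {0, 3, 4}.
      q holds at 3, so Dia q is true at 0.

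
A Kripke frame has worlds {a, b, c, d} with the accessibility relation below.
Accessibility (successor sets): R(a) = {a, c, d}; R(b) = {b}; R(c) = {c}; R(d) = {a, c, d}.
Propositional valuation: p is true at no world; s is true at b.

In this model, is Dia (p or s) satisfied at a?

No

At a: Dia (p or s) requires p or s at some successor in {a, c, d}.
  At a: p or s is false.
  At c: p or s is false.
  At d: p or s is false.
So Dia (p or s) is false at a.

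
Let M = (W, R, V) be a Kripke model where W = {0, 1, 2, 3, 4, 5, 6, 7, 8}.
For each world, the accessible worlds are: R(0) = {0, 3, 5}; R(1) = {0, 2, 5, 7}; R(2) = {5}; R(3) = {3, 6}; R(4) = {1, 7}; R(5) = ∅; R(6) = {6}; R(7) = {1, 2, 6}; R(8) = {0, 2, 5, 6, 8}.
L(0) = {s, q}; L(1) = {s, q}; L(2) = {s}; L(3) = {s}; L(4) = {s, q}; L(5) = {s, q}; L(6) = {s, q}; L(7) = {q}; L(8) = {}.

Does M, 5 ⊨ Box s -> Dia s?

No

At 5: Box s is true, Dia s is false, so Box s -> Dia s is false.
  At 5: no accessible worlds, so Box s holds vacuously.
  At 5: no accessible worlds, so Dia s is false.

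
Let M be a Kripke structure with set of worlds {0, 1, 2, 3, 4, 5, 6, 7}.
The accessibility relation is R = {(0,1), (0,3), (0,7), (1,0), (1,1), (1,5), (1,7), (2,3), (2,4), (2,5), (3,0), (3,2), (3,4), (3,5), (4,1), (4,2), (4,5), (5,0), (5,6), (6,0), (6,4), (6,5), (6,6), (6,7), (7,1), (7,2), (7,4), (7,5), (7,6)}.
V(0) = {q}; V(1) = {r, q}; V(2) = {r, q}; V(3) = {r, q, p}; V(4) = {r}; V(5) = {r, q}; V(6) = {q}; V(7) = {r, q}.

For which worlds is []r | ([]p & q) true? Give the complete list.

0, 2, 4

Let φ = []r | ([]p & q). Evaluate φ at each world:
  0 (successors {1, 3, 7}): φ is true.
  1 (successors {0, 1, 5, 7}): φ is false.
  2 (successors {3, 4, 5}): φ is true.
  3 (successors {0, 2, 4, 5}): φ is false.
  4 (successors {1, 2, 5}): φ is true.
  5 (successors {0, 6}): φ is false.
  6 (successors {0, 4, 5, 6, 7}): φ is false.
  7 (successors {1, 2, 4, 5, 6}): φ is false.
For instance, at 4:
  At 4: []r is true, []p & q is false, so []r | ([]p & q) is true.
    At 4: []r requires r at every successor {1, 2, 5}.
      At 1: r is true.
      At 2: r is true.
      At 5: r is true.
    So []r is true at 4.
    At 4: []p is false, q is false, so []p & q is false.
      At 4: []p requires p at every successor {1, 2, 5}.
        p fails at 1, so []p is false at 4.
Satisfying worlds: {0, 2, 4}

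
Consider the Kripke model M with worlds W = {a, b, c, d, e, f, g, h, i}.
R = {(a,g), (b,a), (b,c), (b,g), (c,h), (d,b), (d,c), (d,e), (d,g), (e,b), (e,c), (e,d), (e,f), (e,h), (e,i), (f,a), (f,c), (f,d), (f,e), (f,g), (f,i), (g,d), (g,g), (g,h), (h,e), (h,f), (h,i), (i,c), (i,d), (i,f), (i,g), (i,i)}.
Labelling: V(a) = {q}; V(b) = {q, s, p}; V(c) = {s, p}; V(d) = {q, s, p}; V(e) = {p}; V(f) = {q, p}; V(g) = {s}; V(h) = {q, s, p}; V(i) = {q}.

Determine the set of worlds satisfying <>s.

a, b, c, d, e, f, g, i

Recall that <>ψ holds at a world iff ψ holds at some accessible world.
Let φ = <>s. Evaluate φ at each world:
  a (successors {g}): φ is true.
  b (successors {a, c, g}): φ is true.
  c (successors {h}): φ is true.
  d (successors {b, c, e, g}): φ is true.
  e (successors {b, c, d, f, h, i}): φ is true.
  f (successors {a, c, d, e, g, i}): φ is true.
  g (successors {d, g, h}): φ is true.
  h (successors {e, f, i}): φ is false.
  i (successors {c, d, f, g, i}): φ is true.
For instance, at h:
  At h: <>s requires s at some successor in {e, f, i}.
    At e: s is false.
    At f: s is false.
    At i: s is false.
  So <>s is false at h.
Satisfying worlds: {a, b, c, d, e, f, g, i}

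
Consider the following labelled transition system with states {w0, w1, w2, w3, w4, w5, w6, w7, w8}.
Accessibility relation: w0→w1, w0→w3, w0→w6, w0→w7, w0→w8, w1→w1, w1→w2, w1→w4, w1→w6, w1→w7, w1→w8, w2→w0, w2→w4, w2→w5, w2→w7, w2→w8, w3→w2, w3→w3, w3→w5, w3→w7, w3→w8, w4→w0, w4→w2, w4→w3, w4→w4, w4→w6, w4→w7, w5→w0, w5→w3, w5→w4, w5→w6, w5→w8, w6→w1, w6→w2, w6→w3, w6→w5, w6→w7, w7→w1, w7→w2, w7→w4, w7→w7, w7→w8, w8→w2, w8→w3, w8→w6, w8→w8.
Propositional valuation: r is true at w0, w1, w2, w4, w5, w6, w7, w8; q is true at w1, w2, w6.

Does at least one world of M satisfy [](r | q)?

Let φ = [](r | q). Evaluate φ at each world:
  w0 (successors {w1, w3, w6, w7, w8}): φ is false.
  w1 (successors {w1, w2, w4, w6, w7, w8}): φ is true.
  w2 (successors {w0, w4, w5, w7, w8}): φ is true.
  w3 (successors {w2, w3, w5, w7, w8}): φ is false.
  w4 (successors {w0, w2, w3, w4, w6, w7}): φ is false.
  w5 (successors {w0, w3, w4, w6, w8}): φ is false.
  w6 (successors {w1, w2, w3, w5, w7}): φ is false.
  w7 (successors {w1, w2, w4, w7, w8}): φ is true.
  w8 (successors {w2, w3, w6, w8}): φ is false.
Detail at w1 (witness):
  At w1: [](r | q) requires r | q at every successor {w1, w2, w4, w6, w7, w8}.
    At w1: r | q is true.
    At w2: r | q is true.
    At w4: r | q is true.
    At w6: r | q is true.
    At w7: r | q is true.
    At w8: r | q is true.
  So [](r | q) is true at w1.

Yes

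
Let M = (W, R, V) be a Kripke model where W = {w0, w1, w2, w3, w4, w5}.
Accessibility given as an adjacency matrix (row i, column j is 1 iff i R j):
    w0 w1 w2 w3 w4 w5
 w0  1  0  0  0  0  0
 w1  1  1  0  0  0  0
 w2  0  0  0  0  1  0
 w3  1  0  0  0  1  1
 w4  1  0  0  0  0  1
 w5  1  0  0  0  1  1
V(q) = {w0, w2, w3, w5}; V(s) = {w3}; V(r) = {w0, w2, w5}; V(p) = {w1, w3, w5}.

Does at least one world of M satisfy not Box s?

Let φ = not Box s. Evaluate φ at each world:
  w0 (successors {w0}): φ is true.
  w1 (successors {w0, w1}): φ is true.
  w2 (successors {w4}): φ is true.
  w3 (successors {w0, w4, w5}): φ is true.
  w4 (successors {w0, w5}): φ is true.
  w5 (successors {w0, w4, w5}): φ is true.
Detail at w0 (witness):
  At w0: Box s is false, so not Box s is true.
    At w0: Box s requires s at every successor {w0}.
      s fails at w0, so Box s is false at w0.

Yes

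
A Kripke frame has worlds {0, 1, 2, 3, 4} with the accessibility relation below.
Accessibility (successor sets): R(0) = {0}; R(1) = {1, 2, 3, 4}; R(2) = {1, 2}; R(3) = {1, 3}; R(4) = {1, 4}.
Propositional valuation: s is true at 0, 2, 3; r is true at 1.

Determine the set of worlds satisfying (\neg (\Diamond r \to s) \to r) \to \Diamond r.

1, 2, 3, 4

Recall that \Diamond ψ holds at a world iff ψ holds at some accessible world.
Let φ = (\neg (\Diamond r \to s) \to r) \to \Diamond r. Evaluate φ at each world:
  0 (successors {0}): φ is false.
  1 (successors {1, 2, 3, 4}): φ is true.
  2 (successors {1, 2}): φ is true.
  3 (successors {1, 3}): φ is true.
  4 (successors {1, 4}): φ is true.
For instance, at 4:
  At 4: \neg (\Diamond r \to s) \to r is false, \Diamond r is true, so (\neg (\Diamond r \to s) \to r) \to \Diamond r is true.
    At 4: \neg (\Diamond r \to s) is true, r is false, so \neg (\Diamond r \to s) \to r is false.
      At 4: \Diamond r \to s is false, so \neg (\Diamond r \to s) is true.
    At 4: \Diamond r requires r at some successor in {1, 4}.
      r holds at 1, so \Diamond r is true at 4.
Satisfying worlds: {1, 2, 3, 4}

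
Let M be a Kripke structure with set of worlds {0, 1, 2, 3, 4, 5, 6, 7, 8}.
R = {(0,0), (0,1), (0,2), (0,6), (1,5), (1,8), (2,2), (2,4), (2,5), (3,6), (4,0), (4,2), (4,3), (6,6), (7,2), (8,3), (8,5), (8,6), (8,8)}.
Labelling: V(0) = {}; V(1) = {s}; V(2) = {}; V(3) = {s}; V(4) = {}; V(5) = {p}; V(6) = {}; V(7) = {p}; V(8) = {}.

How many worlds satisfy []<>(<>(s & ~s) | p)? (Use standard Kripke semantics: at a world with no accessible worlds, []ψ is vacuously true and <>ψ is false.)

Let φ = []<>(<>(s & ~s) | p). Evaluate φ at each world:
  0 (successors {0, 1, 2, 6}): φ is false.
  1 (successors {5, 8}): φ is false.
  2 (successors {2, 4, 5}): φ is false.
  3 (successors {6}): φ is false.
  4 (successors {0, 2, 3}): φ is false.
  5 (successors ∅): φ is true.
  6 (successors {6}): φ is false.
  7 (successors {2}): φ is true.
  8 (successors {3, 5, 6, 8}): φ is false.
For instance, at 2:
  At 2: []<>(<>(s & ~s) | p) requires <>(<>(s & ~s) | p) at every successor {2, 4, 5}.
    <>(<>(s & ~s) | p) fails at 4, so []<>(<>(s & ~s) | p) is false at 2.
      At 4: <>(<>(s & ~s) | p) requires <>(s & ~s) | p at some successor in {0, 2, 3}.
        At 0: <>(s & ~s) | p is false.
        At 2: <>(s & ~s) | p is false.
        At 3: <>(s & ~s) | p is false.
      So <>(<>(s & ~s) | p) is false at 4.
Satisfying worlds: {5, 7}

2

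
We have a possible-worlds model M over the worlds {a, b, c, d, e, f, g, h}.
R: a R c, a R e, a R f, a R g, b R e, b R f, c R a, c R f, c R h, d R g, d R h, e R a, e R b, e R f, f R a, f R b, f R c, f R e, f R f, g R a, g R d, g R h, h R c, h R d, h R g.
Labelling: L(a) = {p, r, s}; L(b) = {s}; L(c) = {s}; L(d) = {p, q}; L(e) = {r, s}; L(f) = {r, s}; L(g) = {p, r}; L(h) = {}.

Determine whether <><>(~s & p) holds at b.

At b: <><>(~s & p) requires <>(~s & p) at some successor in {e, f}.
  At e: <>(~s & p) is false.
  At f: <>(~s & p) is false.
So <><>(~s & p) is false at b.

No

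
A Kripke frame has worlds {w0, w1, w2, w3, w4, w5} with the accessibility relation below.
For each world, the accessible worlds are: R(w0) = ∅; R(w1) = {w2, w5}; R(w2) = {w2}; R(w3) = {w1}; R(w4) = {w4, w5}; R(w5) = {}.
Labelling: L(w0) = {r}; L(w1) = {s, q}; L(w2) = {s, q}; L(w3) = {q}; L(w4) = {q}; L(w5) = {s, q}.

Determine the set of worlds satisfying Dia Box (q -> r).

Recall that Box ψ holds at a world iff ψ holds at every accessible world, and Dia ψ holds iff ψ holds at some accessible world.
Let φ = Dia Box (q -> r). Evaluate φ at each world:
  w0 (successors ∅): φ is false.
  w1 (successors {w2, w5}): φ is true.
  w2 (successors {w2}): φ is false.
  w3 (successors {w1}): φ is false.
  w4 (successors {w4, w5}): φ is true.
  w5 (successors ∅): φ is false.
For instance, at w2:
  At w2: Dia Box (q -> r) requires Box (q -> r) at some successor in {w2}.
    At w2: Box (q -> r) is false.
  So Dia Box (q -> r) is false at w2.
Satisfying worlds: {w1, w4}

w1, w4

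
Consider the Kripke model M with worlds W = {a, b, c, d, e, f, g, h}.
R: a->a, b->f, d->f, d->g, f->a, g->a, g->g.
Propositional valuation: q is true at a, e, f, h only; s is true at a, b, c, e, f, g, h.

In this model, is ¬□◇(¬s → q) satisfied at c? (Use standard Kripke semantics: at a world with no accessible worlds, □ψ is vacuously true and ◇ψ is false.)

At c: □◇(¬s → q) is true, so ¬□◇(¬s → q) is false.
  At c: no accessible worlds, so □◇(¬s → q) holds vacuously.

No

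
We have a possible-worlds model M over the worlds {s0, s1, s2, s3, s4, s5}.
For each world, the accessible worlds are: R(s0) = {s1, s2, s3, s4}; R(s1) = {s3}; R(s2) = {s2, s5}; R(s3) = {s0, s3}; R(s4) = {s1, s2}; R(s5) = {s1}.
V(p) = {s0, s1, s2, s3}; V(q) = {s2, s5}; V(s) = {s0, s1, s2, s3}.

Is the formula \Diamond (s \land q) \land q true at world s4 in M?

No

At s4: \Diamond (s \land q) is true, q is false, so \Diamond (s \land q) \land q is false.
  At s4: \Diamond (s \land q) requires s \land q at some successor in {s1, s2}.
    s \land q holds at s2, so \Diamond (s \land q) is true at s4.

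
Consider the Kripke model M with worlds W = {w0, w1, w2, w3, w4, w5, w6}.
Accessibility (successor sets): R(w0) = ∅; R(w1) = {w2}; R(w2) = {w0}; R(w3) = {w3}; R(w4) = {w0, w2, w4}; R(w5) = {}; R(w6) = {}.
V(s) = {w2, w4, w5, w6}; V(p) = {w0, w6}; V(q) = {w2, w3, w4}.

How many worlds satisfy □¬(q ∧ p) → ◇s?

2

Recall that □ψ holds at a world iff ψ holds at every accessible world, and ◇ψ holds iff ψ holds at some accessible world.
Let φ = □¬(q ∧ p) → ◇s. Evaluate φ at each world:
  w0 (successors ∅): φ is false.
  w1 (successors {w2}): φ is true.
  w2 (successors {w0}): φ is false.
  w3 (successors {w3}): φ is false.
  w4 (successors {w0, w2, w4}): φ is true.
  w5 (successors ∅): φ is false.
  w6 (successors ∅): φ is false.
For instance, at w1:
  At w1: □¬(q ∧ p) is true, ◇s is true, so □¬(q ∧ p) → ◇s is true.
    At w1: □¬(q ∧ p) requires ¬(q ∧ p) at every successor {w2}.
      At w2: ¬(q ∧ p) is true.
    So □¬(q ∧ p) is true at w1.
    At w1: ◇s requires s at some successor in {w2}.
      s holds at w2, so ◇s is true at w1.
Satisfying worlds: {w1, w4}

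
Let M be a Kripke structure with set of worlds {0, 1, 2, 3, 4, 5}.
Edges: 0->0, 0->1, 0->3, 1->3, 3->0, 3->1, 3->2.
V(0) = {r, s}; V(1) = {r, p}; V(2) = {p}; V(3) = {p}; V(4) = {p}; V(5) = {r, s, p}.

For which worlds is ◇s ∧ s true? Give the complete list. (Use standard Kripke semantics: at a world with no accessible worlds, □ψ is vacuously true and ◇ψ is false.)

0

Let φ = ◇s ∧ s. Evaluate φ at each world:
  0 (successors {0, 1, 3}): φ is true.
  1 (successors {3}): φ is false.
  2 (successors ∅): φ is false.
  3 (successors {0, 1, 2}): φ is false.
  4 (successors ∅): φ is false.
  5 (successors ∅): φ is false.
For instance, at 3:
  At 3: ◇s is true, s is false, so ◇s ∧ s is false.
    At 3: ◇s requires s at some successor in {0, 1, 2}.
      s holds at 0, so ◇s is true at 3.
Satisfying worlds: {0}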